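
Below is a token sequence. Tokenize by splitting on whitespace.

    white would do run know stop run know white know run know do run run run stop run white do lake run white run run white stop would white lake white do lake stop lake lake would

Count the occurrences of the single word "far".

0

Scanning the 37 tokens for "far":
  (none found)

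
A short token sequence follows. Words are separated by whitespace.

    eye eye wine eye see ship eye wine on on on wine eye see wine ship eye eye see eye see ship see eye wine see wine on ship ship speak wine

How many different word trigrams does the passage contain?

32 tokens → 30 trigram windows in total.
Repeated trigrams (each contributes count−1 duplicates):
  eye see ship: 2
  wine eye see: 2
2 duplicate windows → 30 − 2 = 28 distinct.

28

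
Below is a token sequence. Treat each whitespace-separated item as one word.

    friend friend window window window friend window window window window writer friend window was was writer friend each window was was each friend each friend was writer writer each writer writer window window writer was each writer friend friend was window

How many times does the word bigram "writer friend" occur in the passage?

Scanning the 40 overlapping bigram windows for "writer friend":
  position 11–12: writer friend
  position 16–17: writer friend
  position 37–38: writer friend

3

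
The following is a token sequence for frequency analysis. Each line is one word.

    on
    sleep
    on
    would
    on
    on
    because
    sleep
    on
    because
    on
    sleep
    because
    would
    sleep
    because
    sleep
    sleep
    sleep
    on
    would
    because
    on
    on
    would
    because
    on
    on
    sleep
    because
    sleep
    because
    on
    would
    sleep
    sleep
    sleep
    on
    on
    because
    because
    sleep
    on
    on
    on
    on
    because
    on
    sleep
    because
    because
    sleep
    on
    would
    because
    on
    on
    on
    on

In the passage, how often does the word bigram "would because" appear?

Scanning the 58 overlapping bigram windows for "would because":
  position 21–22: would because
  position 25–26: would because
  position 54–55: would because

3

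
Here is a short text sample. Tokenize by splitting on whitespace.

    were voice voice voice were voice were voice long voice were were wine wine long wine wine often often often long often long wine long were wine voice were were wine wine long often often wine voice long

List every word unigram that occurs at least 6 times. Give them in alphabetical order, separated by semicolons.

Unigram counts meeting the condition (at least 6 times):
  long: 7
  often: 6
  voice: 8
  were: 8
  wine: 9

long; often; voice; were; wine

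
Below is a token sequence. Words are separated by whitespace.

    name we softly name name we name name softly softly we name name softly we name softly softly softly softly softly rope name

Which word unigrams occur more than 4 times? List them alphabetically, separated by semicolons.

name; softly

Unigram counts meeting the condition (more than 4 times):
  name: 9
  softly: 9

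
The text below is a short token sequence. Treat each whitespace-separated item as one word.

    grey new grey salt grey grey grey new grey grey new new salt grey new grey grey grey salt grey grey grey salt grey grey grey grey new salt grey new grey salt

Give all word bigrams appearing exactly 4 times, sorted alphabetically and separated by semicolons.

grey salt; new grey

Bigram counts meeting the condition (exactly 4 times):
  grey salt: 4
  new grey: 4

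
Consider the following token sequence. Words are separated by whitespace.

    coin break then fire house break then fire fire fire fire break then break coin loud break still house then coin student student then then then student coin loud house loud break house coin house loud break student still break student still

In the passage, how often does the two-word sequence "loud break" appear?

Scanning the 41 overlapping bigram windows for "loud break":
  position 16–17: loud break
  position 31–32: loud break
  position 36–37: loud break

3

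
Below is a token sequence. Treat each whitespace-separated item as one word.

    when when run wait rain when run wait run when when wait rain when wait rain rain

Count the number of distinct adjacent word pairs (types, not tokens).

17 tokens → 16 bigram windows in total.
Repeated bigrams (each contributes count−1 duplicates):
  wait rain: 3
  rain when: 2
  run wait: 2
  when run: 2
  when wait: 2
  when when: 2
7 duplicate windows → 16 − 7 = 9 distinct.

9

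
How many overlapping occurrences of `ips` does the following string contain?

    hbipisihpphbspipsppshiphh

Sliding a length-3 window over the 25 characters (23 positions):
  position 15–17: ips

1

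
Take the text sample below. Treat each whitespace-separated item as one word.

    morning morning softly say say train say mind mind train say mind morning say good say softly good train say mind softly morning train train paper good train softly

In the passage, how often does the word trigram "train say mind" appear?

3

Scanning the 27 overlapping trigram windows for "train say mind":
  position 6–8: train say mind
  position 10–12: train say mind
  position 19–21: train say mind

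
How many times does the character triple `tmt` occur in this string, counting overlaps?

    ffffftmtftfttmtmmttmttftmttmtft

5

Sliding a length-3 window over the 31 characters (29 positions):
  position 6–8: tmt
  position 13–15: tmt
  position 19–21: tmt
  position 24–26: tmt
  position 27–29: tmt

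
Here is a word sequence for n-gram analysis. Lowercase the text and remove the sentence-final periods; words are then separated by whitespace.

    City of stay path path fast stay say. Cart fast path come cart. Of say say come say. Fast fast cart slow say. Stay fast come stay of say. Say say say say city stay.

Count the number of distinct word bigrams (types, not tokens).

29

35 tokens → 34 bigram windows in total.
Repeated bigrams (each contributes count−1 duplicates):
  say say: 5
  of say: 2
5 duplicate windows → 34 − 5 = 29 distinct.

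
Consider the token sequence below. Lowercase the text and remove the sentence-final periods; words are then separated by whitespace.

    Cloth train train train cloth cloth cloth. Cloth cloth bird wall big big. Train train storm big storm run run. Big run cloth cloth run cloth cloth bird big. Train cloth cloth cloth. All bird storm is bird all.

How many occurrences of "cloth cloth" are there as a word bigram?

Scanning the 38 overlapping bigram windows for "cloth cloth":
  position 5–6: cloth cloth
  position 6–7: cloth cloth
  position 7–8: cloth cloth
  position 8–9: cloth cloth
  position 23–24: cloth cloth
  position 26–27: cloth cloth
  position 31–32: cloth cloth
  position 32–33: cloth cloth

8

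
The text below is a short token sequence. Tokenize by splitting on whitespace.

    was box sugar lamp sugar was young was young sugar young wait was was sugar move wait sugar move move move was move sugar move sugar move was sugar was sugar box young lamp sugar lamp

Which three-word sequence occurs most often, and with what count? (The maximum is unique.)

Trigram frequencies (highest first):
  move sugar move: 2
  was box sugar: 1
  box sugar lamp: 1
  sugar lamp sugar: 1
  lamp sugar was: 1
  sugar was young: 1
  … (27 more, each ≤ 1)

"move sugar move", 2 times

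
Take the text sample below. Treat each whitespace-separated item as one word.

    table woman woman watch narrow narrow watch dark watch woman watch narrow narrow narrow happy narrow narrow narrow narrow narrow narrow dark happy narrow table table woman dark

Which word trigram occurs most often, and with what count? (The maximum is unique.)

Trigram frequencies (highest first):
  narrow narrow narrow: 5
  woman watch narrow: 2
  watch narrow narrow: 2
  table woman woman: 1
  woman woman watch: 1
  narrow narrow watch: 1
  … (14 more, each ≤ 1)

"narrow narrow narrow", 5 times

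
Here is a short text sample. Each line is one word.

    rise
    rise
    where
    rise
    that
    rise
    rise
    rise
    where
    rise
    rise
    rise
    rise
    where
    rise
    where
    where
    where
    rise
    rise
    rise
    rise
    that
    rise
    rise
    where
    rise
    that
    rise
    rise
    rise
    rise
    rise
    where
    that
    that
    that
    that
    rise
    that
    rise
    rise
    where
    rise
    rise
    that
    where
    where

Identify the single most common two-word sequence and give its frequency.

Bigram frequencies (highest first):
  rise rise: 16
  rise where: 7
  where rise: 6
  rise that: 5
  that rise: 5
  where where: 3
  … (3 more, each ≤ 3)

"rise rise", 16 times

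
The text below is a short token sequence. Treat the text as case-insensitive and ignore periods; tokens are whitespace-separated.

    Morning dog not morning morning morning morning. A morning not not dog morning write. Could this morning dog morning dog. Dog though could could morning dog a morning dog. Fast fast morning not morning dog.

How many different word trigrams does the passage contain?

35 tokens → 33 trigram windows in total.
Repeated trigrams (each contributes count−1 duplicates):
  morning morning morning: 2
1 duplicate windows → 33 − 1 = 32 distinct.

32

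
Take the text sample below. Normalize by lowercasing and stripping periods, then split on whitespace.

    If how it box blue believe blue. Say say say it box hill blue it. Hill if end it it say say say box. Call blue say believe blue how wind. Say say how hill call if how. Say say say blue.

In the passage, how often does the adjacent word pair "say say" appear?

7

Scanning the 41 overlapping bigram windows for "say say":
  position 8–9: say say
  position 9–10: say say
  position 21–22: say say
  position 22–23: say say
  position 32–33: say say
  position 39–40: say say
  position 40–41: say say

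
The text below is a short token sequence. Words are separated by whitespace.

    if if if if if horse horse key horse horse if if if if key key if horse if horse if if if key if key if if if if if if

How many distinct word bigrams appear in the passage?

9

32 tokens → 31 bigram windows in total.
Repeated bigrams (each contributes count−1 duplicates):
  if if: 14
  horse if: 3
  if horse: 3
  if key: 3
  key if: 3
  horse horse: 2
22 duplicate windows → 31 − 22 = 9 distinct.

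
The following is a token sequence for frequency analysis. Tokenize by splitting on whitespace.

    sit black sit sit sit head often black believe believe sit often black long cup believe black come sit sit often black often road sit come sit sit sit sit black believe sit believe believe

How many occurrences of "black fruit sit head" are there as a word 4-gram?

Scanning the 32 overlapping 4-gram windows for "black fruit sit head":
  (none found)

0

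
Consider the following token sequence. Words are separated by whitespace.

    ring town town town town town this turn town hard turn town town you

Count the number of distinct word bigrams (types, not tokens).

8

14 tokens → 13 bigram windows in total.
Repeated bigrams (each contributes count−1 duplicates):
  town town: 5
  turn town: 2
5 duplicate windows → 13 − 5 = 8 distinct.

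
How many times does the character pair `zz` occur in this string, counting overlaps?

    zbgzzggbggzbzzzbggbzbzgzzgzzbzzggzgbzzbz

7

Sliding a length-2 window over the 40 characters (39 positions):
  position 4–5: zz
  position 13–14: zz
  position 14–15: zz
  position 24–25: zz
  position 27–28: zz
  position 30–31: zz
  position 37–38: zz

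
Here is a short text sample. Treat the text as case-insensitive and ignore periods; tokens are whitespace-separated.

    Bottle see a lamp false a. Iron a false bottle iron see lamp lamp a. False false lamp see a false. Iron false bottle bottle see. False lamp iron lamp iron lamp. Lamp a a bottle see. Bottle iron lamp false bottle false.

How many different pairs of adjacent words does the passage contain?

43 tokens → 42 bigram windows in total.
Repeated bigrams (each contributes count−1 duplicates):
  a false: 3
  bottle see: 3
  false bottle: 3
  iron lamp: 3
  bottle iron: 2
  false lamp: 2
  lamp a: 2
  lamp false: 2
  … (3 more repeated)
15 duplicate windows → 42 − 15 = 27 distinct.

27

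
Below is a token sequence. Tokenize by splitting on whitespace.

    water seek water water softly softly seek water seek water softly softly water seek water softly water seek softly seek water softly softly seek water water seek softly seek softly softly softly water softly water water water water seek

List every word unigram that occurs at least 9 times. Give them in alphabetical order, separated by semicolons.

Unigram counts meeting the condition (at least 9 times):
  seek: 10
  softly: 13
  water: 16

seek; softly; water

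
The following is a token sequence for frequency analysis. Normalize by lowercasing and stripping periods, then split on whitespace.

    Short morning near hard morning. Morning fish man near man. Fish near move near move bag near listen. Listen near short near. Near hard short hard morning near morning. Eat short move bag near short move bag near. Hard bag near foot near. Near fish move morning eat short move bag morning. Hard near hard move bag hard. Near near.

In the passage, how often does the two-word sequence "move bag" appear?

5

Scanning the 59 overlapping bigram windows for "move bag":
  position 15–16: move bag
  position 32–33: move bag
  position 36–37: move bag
  position 50–51: move bag
  position 56–57: move bag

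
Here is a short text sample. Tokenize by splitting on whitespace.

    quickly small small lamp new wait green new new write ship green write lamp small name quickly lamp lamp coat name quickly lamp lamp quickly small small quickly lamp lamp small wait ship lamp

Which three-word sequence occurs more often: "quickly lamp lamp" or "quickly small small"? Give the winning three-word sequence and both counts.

"quickly lamp lamp" (3 vs 2)

"quickly lamp lamp": 3 occurrences
"quickly small small": 2 occurrences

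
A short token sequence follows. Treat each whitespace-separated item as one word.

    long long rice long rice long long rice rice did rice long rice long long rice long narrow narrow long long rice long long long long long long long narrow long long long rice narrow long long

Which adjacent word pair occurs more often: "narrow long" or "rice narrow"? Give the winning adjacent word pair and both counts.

"narrow long": 3 occurrences
"rice narrow": 1 occurrence

"narrow long" (3 vs 1)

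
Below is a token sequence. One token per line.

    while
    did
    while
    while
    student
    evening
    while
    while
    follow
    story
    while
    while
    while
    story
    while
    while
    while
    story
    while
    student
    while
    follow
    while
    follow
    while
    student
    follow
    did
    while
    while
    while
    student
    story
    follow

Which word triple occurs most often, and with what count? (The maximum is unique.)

Trigram frequencies (highest first):
  while while while: 3
  did while while: 2
  while while student: 2
  story while while: 2
  while while story: 2
  while story while: 2
  … (18 more, each ≤ 2)

"while while while", 3 times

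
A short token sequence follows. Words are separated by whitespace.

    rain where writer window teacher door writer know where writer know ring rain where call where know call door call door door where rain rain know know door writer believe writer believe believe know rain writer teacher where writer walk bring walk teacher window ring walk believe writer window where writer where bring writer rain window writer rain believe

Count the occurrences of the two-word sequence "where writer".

4

Scanning the 58 overlapping bigram windows for "where writer":
  position 2–3: where writer
  position 9–10: where writer
  position 38–39: where writer
  position 50–51: where writer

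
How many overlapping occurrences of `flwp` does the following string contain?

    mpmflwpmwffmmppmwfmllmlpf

Sliding a length-4 window over the 25 characters (22 positions):
  position 4–7: flwp

1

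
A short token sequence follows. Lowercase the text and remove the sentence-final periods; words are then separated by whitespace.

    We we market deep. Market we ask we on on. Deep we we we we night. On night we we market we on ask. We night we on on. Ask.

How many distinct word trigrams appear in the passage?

30 tokens → 28 trigram windows in total.
Repeated trigrams (each contributes count−1 duplicates):
  we on on: 2
  we we market: 2
  we we we: 2
3 duplicate windows → 28 − 3 = 25 distinct.

25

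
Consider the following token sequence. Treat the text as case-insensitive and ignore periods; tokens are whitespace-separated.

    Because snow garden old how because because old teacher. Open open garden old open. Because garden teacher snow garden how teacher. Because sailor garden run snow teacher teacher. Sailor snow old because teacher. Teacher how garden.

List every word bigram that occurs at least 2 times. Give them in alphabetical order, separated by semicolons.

Bigram counts meeting the condition (at least 2 times):
  garden old: 2
  snow garden: 2
  teacher teacher: 2

garden old; snow garden; teacher teacher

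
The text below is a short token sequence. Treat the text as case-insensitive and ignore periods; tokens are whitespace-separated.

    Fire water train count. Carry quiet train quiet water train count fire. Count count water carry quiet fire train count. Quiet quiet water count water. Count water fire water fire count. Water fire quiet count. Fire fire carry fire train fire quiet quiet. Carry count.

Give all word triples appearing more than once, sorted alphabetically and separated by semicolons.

Trigram counts meeting the condition (more than once):
  count water fire: 2
  water count water: 2
  water train count: 2

count water fire; water count water; water train count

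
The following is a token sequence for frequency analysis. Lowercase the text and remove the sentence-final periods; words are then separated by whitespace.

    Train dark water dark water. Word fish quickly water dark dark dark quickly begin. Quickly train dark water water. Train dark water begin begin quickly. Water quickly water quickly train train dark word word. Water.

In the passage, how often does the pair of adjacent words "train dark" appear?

4

Scanning the 34 overlapping bigram windows for "train dark":
  position 1–2: train dark
  position 16–17: train dark
  position 20–21: train dark
  position 31–32: train dark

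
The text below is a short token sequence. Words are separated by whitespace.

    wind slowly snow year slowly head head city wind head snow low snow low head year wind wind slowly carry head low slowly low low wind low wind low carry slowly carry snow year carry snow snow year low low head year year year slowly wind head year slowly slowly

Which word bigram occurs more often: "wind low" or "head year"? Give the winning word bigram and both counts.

"wind low": 2 occurrences
"head year": 3 occurrences

"head year" (3 vs 2)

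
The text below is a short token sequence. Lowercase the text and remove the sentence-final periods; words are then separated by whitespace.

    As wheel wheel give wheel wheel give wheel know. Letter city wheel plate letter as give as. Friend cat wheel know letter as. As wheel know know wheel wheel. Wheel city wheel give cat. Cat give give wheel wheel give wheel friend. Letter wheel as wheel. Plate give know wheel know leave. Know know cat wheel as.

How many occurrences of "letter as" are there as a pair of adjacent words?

2

Scanning the 56 overlapping bigram windows for "letter as":
  position 14–15: letter as
  position 22–23: letter as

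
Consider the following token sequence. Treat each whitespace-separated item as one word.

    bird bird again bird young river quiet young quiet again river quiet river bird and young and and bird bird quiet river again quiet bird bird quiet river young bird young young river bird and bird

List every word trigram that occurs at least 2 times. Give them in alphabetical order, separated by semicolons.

Trigram counts meeting the condition (at least 2 times):
  bird bird quiet: 2
  bird quiet river: 2
  river bird and: 2

bird bird quiet; bird quiet river; river bird and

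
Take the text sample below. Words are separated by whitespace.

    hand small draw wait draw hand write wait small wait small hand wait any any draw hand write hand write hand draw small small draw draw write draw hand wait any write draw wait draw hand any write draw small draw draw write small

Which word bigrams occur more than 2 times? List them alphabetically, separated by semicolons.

Bigram counts meeting the condition (more than 2 times):
  draw hand: 4
  hand write: 3
  small draw: 3
  write draw: 3

draw hand; hand write; small draw; write draw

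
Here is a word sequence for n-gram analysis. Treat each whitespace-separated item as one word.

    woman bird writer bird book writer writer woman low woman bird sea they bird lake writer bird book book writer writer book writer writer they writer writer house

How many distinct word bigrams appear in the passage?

28 tokens → 27 bigram windows in total.
Repeated bigrams (each contributes count−1 duplicates):
  writer writer: 4
  book writer: 3
  bird book: 2
  woman bird: 2
  writer bird: 2
8 duplicate windows → 27 − 8 = 19 distinct.

19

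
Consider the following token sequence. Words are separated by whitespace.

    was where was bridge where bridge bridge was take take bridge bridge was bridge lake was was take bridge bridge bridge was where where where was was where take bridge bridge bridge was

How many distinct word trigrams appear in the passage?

33 tokens → 31 trigram windows in total.
Repeated trigrams (each contributes count−1 duplicates):
  bridge bridge was: 4
  take bridge bridge: 3
  bridge bridge bridge: 2
6 duplicate windows → 31 − 6 = 25 distinct.

25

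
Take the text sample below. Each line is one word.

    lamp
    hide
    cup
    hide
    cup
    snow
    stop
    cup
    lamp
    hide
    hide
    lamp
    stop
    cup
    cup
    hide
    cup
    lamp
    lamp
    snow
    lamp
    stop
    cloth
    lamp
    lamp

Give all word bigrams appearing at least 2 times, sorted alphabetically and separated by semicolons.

cup hide; cup lamp; hide cup; lamp hide; lamp lamp; lamp stop; stop cup

Bigram counts meeting the condition (at least 2 times):
  cup hide: 2
  cup lamp: 2
  hide cup: 3
  lamp hide: 2
  lamp lamp: 2
  lamp stop: 2
  stop cup: 2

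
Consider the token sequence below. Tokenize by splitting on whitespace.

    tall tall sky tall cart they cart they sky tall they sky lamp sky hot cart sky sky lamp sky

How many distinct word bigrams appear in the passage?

20 tokens → 19 bigram windows in total.
Repeated bigrams (each contributes count−1 duplicates):
  cart they: 2
  lamp sky: 2
  sky lamp: 2
  sky tall: 2
  they sky: 2
5 duplicate windows → 19 − 5 = 14 distinct.

14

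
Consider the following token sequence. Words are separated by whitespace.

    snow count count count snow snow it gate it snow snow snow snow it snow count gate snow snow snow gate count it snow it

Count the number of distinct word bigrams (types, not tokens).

13

25 tokens → 24 bigram windows in total.
Repeated bigrams (each contributes count−1 duplicates):
  snow snow: 6
  it snow: 3
  snow it: 3
  count count: 2
  snow count: 2
11 duplicate windows → 24 − 11 = 13 distinct.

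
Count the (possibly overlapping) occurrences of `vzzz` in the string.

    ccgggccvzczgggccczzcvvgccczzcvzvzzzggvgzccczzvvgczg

Sliding a length-4 window over the 51 characters (48 positions):
  position 32–35: vzzz

1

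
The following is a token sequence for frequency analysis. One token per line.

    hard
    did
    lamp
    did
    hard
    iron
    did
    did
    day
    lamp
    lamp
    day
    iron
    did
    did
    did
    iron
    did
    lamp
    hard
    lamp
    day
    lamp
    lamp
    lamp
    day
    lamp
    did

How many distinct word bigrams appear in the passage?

15

28 tokens → 27 bigram windows in total.
Repeated bigrams (each contributes count−1 duplicates):
  day lamp: 3
  did did: 3
  iron did: 3
  lamp day: 3
  lamp lamp: 3
  did lamp: 2
  lamp did: 2
12 duplicate windows → 27 − 12 = 15 distinct.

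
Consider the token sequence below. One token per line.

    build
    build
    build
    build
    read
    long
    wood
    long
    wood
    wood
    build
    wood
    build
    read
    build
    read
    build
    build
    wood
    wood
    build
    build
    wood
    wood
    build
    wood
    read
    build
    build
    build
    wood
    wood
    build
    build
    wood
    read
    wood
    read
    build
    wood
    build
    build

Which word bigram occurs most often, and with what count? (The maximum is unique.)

Bigram frequencies (highest first):
  build build: 9
  build wood: 7
  wood build: 6
  wood wood: 4
  read build: 4
  build read: 3
  … (5 more, each ≤ 3)

"build build", 9 times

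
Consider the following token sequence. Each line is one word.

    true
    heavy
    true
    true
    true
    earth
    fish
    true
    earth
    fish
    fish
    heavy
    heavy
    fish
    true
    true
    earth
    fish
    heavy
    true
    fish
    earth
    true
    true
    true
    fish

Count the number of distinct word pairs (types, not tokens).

13

26 tokens → 25 bigram windows in total.
Repeated bigrams (each contributes count−1 duplicates):
  true true: 5
  earth fish: 3
  true earth: 3
  fish heavy: 2
  fish true: 2
  heavy true: 2
  true fish: 2
12 duplicate windows → 25 − 12 = 13 distinct.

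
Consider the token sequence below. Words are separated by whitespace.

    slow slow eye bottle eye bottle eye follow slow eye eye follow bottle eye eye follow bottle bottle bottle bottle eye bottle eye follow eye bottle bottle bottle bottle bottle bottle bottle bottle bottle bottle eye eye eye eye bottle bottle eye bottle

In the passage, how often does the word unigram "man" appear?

0

Scanning the 43 tokens for "man":
  (none found)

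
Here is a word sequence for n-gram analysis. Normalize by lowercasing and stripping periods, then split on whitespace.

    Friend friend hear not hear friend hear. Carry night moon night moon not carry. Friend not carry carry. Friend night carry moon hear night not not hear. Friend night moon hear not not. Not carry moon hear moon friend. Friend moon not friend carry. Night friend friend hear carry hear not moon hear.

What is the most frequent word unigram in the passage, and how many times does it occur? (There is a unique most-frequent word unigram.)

"friend", 11 times

Unigram frequencies (highest first):
  friend: 11
  hear: 10
  not: 10
  carry: 8
  moon: 8
  night: 6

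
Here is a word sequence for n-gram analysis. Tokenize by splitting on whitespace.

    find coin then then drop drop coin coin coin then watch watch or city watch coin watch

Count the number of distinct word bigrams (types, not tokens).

14

17 tokens → 16 bigram windows in total.
Repeated bigrams (each contributes count−1 duplicates):
  coin coin: 2
  coin then: 2
2 duplicate windows → 16 − 2 = 14 distinct.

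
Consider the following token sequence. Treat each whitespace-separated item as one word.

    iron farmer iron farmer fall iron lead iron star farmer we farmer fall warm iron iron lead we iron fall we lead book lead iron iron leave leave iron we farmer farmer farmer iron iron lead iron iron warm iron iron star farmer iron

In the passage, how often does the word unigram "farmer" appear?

Scanning the 44 tokens for "farmer":
  position 2: farmer
  position 4: farmer
  position 10: farmer
  position 12: farmer
  position 31: farmer
  position 32: farmer
  position 33: farmer
  position 43: farmer

8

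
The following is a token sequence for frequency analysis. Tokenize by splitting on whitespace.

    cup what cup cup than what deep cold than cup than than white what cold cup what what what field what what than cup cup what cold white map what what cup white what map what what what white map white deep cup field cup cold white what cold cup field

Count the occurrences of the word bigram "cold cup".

2

Scanning the 50 overlapping bigram windows for "cold cup":
  position 15–16: cold cup
  position 49–50: cold cup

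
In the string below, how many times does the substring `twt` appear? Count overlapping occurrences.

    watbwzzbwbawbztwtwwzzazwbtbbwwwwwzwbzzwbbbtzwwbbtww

Sliding a length-3 window over the 51 characters (49 positions):
  position 15–17: twt

1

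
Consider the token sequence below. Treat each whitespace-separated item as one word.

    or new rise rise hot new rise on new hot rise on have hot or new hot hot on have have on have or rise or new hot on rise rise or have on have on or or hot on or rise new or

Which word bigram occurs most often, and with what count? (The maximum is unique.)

"on have", 4 times

Bigram frequencies (highest first):
  on have: 4
  or new: 3
  new hot: 3
  hot on: 3
  have on: 3
  new rise: 2
  … (20 more, each ≤ 2)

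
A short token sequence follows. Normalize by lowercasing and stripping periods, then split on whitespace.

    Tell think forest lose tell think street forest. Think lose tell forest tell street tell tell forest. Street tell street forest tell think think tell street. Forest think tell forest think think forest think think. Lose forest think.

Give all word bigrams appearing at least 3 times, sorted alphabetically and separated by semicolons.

forest think; street forest; tell forest; tell street; tell think; think think

Bigram counts meeting the condition (at least 3 times):
  forest think: 5
  street forest: 3
  tell forest: 3
  tell street: 3
  tell think: 3
  think think: 3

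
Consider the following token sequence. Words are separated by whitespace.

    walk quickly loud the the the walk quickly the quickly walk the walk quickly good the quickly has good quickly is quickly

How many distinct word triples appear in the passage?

22 tokens → 20 trigram windows in total.
Repeated trigrams (each contributes count−1 duplicates):
  the walk quickly: 2
1 duplicate windows → 20 − 1 = 19 distinct.

19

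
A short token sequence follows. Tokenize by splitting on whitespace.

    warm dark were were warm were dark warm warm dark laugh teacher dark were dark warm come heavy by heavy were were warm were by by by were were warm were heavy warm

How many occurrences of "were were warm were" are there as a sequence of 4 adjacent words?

Scanning the 30 overlapping 4-gram windows for "were were warm were":
  position 3–6: were were warm were
  position 21–24: were were warm were
  position 28–31: were were warm were

3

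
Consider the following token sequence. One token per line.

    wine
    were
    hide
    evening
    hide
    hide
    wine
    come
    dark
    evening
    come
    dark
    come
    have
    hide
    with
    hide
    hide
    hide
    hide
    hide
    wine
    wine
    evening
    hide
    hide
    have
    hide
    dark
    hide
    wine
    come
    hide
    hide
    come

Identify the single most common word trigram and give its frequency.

"hide hide hide", 3 times

Trigram frequencies (highest first):
  hide hide hide: 3
  evening hide hide: 2
  hide hide wine: 2
  hide wine come: 2
  wine were hide: 1
  were hide evening: 1
  … (22 more, each ≤ 1)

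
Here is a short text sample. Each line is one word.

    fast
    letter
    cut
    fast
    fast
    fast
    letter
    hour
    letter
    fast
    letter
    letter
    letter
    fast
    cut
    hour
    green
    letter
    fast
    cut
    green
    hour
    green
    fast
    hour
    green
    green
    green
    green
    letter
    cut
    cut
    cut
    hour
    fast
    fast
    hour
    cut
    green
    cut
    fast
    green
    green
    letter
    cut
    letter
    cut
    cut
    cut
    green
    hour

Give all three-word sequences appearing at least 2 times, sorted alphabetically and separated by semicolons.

cut cut cut; cut green hour; green green green; green green letter; green letter cut; letter cut cut; letter fast cut

Trigram counts meeting the condition (at least 2 times):
  cut cut cut: 2
  cut green hour: 2
  green green green: 2
  green green letter: 2
  green letter cut: 2
  letter cut cut: 2
  letter fast cut: 2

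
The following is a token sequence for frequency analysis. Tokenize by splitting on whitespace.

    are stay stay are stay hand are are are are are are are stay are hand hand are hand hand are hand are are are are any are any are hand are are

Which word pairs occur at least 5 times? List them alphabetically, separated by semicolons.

Bigram counts meeting the condition (at least 5 times):
  are are: 10
  hand are: 5

are are; hand are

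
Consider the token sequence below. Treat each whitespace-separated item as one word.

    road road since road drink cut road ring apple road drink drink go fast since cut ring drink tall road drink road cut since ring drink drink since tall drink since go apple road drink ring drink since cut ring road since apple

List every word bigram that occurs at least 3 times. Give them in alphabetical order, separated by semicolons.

drink since; ring drink; road drink

Bigram counts meeting the condition (at least 3 times):
  drink since: 3
  ring drink: 3
  road drink: 4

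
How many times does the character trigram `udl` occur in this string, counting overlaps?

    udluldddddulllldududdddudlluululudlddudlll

Sliding a length-3 window over the 42 characters (40 positions):
  position 1–3: udl
  position 24–26: udl
  position 33–35: udl
  position 38–40: udl

4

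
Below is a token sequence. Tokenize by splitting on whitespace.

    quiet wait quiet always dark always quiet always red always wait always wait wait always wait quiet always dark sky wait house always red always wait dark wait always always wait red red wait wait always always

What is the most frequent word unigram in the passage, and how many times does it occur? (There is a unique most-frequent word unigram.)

"always", 13 times

Unigram frequencies (highest first):
  always: 13
  wait: 11
  quiet: 4
  red: 4
  dark: 3
  sky: 1
  … (1 more, each ≤ 1)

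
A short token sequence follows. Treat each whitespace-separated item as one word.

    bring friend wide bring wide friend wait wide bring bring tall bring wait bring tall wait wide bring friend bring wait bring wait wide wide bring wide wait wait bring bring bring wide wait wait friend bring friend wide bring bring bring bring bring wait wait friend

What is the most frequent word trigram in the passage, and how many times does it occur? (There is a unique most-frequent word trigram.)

Trigram frequencies (highest first):
  bring bring bring: 4
  bring friend wide: 2
  friend wide bring: 2
  wide bring wide: 2
  wait wide bring: 2
  wide bring bring: 2
  … (27 more, each ≤ 2)

"bring bring bring", 4 times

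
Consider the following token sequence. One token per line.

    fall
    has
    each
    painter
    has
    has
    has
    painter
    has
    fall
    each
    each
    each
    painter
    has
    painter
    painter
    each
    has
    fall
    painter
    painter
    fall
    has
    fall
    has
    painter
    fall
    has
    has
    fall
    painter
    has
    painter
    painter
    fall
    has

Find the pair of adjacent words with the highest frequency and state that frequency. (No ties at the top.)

Bigram frequencies (highest first):
  fall has: 5
  painter has: 4
  has painter: 4
  has fall: 4
  has has: 3
  painter painter: 3
  … (8 more, each ≤ 3)

"fall has", 5 times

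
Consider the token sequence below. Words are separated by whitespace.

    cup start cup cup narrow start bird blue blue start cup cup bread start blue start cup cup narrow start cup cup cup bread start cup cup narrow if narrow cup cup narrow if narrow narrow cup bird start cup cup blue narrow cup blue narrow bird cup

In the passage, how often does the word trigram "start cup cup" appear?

6

Scanning the 46 overlapping trigram windows for "start cup cup":
  position 2–4: start cup cup
  position 10–12: start cup cup
  position 16–18: start cup cup
  position 20–22: start cup cup
  position 25–27: start cup cup
  position 39–41: start cup cup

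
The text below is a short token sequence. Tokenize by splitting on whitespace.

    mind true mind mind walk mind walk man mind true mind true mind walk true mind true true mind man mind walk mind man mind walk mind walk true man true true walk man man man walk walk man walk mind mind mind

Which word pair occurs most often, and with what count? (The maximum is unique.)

"mind walk", 6 times

Bigram frequencies (highest first):
  mind walk: 6
  true mind: 5
  mind true: 4
  walk mind: 4
  mind mind: 3
  walk man: 3
  … (10 more, each ≤ 3)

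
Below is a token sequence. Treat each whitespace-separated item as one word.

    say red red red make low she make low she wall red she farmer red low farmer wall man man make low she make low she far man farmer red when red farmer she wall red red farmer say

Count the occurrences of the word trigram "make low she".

4

Scanning the 37 overlapping trigram windows for "make low she":
  position 5–7: make low she
  position 8–10: make low she
  position 21–23: make low she
  position 24–26: make low she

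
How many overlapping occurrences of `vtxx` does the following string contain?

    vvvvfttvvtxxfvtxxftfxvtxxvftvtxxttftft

4

Sliding a length-4 window over the 38 characters (35 positions):
  position 9–12: vtxx
  position 14–17: vtxx
  position 22–25: vtxx
  position 29–32: vtxx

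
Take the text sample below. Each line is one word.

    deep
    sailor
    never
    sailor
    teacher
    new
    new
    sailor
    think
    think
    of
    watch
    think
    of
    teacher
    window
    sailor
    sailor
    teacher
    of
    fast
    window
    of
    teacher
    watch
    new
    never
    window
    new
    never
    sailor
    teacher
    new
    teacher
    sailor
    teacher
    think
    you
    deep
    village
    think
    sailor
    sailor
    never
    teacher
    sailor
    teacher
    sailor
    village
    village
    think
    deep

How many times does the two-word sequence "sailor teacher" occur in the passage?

Scanning the 51 overlapping bigram windows for "sailor teacher":
  position 4–5: sailor teacher
  position 18–19: sailor teacher
  position 31–32: sailor teacher
  position 35–36: sailor teacher
  position 46–47: sailor teacher

5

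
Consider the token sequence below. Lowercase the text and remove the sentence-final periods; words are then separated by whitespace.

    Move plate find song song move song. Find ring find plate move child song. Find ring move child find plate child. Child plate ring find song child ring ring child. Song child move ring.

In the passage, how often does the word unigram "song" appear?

6

Scanning the 34 tokens for "song":
  position 4: song
  position 5: song
  position 7: song
  position 14: song
  position 26: song
  position 31: song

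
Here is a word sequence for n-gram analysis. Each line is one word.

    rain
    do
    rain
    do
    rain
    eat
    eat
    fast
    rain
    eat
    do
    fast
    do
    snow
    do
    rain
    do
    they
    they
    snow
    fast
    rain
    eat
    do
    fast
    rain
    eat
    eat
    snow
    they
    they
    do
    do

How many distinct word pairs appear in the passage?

33 tokens → 32 bigram windows in total.
Repeated bigrams (each contributes count−1 duplicates):
  rain eat: 4
  do rain: 3
  fast rain: 3
  rain do: 3
  do fast: 2
  eat do: 2
  eat eat: 2
  they they: 2
13 duplicate windows → 32 − 13 = 19 distinct.

19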